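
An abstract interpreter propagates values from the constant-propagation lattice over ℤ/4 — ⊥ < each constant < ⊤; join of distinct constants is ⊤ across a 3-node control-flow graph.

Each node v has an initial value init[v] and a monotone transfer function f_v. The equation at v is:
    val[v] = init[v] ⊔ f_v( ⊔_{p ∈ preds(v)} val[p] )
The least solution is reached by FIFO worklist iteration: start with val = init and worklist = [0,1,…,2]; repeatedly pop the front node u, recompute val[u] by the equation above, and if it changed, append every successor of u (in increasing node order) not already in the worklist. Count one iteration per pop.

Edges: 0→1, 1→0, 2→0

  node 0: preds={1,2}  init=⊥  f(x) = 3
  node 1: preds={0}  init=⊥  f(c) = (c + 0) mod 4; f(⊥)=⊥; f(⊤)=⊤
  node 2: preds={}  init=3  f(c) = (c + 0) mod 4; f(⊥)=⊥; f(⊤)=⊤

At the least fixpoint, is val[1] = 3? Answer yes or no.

Iteration log — 4 steps:
  step 1. node 0  ⊔preds=3  new=3  old=⊥  +wl: 
  step 2. node 1  ⊔preds=3  new=3  old=⊥  +wl: 0
  step 3. node 2  ⊔preds=⊥  new=3  stable
  step 4. node 0  ⊔preds=3  new=3  stable

Least fixpoint reached:
  node 0: 3
  node 1: 3
  node 2: 3

yes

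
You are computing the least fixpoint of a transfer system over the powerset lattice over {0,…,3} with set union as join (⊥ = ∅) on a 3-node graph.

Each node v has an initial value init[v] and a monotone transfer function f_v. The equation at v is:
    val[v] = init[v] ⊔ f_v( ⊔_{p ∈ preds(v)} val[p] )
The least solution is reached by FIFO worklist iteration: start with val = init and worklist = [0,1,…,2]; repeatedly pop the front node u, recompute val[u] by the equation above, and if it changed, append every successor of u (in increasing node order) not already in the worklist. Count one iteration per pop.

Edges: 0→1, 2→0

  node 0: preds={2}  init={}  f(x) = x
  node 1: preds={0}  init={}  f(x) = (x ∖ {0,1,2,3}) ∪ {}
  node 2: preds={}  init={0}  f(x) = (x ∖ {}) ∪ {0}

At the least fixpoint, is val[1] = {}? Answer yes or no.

Worklist (3 pops):
  #1 pop 0: in={0} → {0} (was {}); enqueue []
  #2 pop 1: in={0} → {} (no change)
  #3 pop 2: in={} → {0} (no change)

Fixpoint:
  val[0] = {0}
  val[1] = {}
  val[2] = {0}

yes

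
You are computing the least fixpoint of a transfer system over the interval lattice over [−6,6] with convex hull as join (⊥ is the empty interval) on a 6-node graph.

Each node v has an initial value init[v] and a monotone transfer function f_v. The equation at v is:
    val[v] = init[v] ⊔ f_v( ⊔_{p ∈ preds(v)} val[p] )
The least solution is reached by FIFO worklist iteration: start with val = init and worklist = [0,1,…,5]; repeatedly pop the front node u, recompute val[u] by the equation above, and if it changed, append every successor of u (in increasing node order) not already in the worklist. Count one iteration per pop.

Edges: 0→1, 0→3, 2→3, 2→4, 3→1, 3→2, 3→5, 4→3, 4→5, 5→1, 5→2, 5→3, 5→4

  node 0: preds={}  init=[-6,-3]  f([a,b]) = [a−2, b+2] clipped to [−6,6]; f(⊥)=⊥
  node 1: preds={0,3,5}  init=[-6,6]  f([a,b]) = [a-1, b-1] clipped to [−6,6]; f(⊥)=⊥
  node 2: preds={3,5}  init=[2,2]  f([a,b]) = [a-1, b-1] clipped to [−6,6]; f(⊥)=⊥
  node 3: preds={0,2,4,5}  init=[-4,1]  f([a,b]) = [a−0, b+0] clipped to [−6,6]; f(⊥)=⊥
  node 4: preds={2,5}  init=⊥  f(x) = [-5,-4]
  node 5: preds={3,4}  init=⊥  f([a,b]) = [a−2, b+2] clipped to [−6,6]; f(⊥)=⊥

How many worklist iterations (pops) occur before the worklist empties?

20

Worklist (20 pops):
  #1 pop 0: in=⊥ → [-6,-3] (no change)
  #2 pop 1: in=[-6,1] → [-6,6] (no change)
  #3 pop 2: in=[-4,1] → [-5,2] (was [2,2]); enqueue []
  #4 pop 3: in=[-6,2] → [-6,2] (was [-4,1]); enqueue [1,2]
  #5 pop 4: in=[-5,2] → [-5,-4] (was ⊥); enqueue [3]
  #6 pop 5: in=[-6,2] → [-6,4] (was ⊥); enqueue [4]
  #7 pop 1: in=[-6,4] → [-6,6] (no change)
  #8 pop 2: in=[-6,4] → [-6,3] (was [-5,2]); enqueue []
  #9 pop 3: in=[-6,4] → [-6,4] (was [-6,2]); enqueue [1,2,5]
  #10 pop 4: in=[-6,4] → [-5,-4] (no change)
  #11 pop 1: in=[-6,4] → [-6,6] (no change)
  #12 pop 2: in=[-6,4] → [-6,3] (no change)
  #13 pop 5: in=[-6,4] → [-6,6] (was [-6,4]); enqueue [1,2,3,4]
  #14 pop 1: in=[-6,6] → [-6,6] (no change)
  #15 pop 2: in=[-6,6] → [-6,5] (was [-6,3]); enqueue []
  #16 pop 3: in=[-6,6] → [-6,6] (was [-6,4]); enqueue [1,2,5]
  #17 pop 4: in=[-6,6] → [-5,-4] (no change)
  #18 pop 1: in=[-6,6] → [-6,6] (no change)
  #19 pop 2: in=[-6,6] → [-6,5] (no change)
  #20 pop 5: in=[-6,6] → [-6,6] (no change)

Fixpoint:
  val[0] = [-6,-3]
  val[1] = [-6,6]
  val[2] = [-6,5]
  val[3] = [-6,6]
  val[4] = [-5,-4]
  val[5] = [-6,6]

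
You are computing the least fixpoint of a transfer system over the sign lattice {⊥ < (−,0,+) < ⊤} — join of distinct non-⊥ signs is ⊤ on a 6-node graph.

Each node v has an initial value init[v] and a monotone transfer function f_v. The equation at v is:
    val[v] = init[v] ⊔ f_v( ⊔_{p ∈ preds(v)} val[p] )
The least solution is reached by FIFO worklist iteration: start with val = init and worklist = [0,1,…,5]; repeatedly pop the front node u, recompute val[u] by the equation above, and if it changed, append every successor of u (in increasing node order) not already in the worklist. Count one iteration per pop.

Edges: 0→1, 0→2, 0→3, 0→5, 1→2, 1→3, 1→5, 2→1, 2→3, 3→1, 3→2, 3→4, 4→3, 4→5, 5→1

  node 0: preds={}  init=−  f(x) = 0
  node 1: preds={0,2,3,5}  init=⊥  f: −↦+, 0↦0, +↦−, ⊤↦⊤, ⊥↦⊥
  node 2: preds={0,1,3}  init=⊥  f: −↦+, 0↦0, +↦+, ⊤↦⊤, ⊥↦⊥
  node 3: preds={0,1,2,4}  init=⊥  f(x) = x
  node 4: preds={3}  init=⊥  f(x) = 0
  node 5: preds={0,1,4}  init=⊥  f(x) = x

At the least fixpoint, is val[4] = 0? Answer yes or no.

Worklist (9 pops):
  #1 pop 0: in=⊥ → ⊤ (was −); enqueue []
  #2 pop 1: in=⊤ → ⊤ (was ⊥); enqueue []
  #3 pop 2: in=⊤ → ⊤ (was ⊥); enqueue [1]
  #4 pop 3: in=⊤ → ⊤ (was ⊥); enqueue [2]
  #5 pop 4: in=⊤ → 0 (was ⊥); enqueue [3]
  #6 pop 5: in=⊤ → ⊤ (was ⊥); enqueue []
  #7 pop 1: in=⊤ → ⊤ (no change)
  #8 pop 2: in=⊤ → ⊤ (no change)
  #9 pop 3: in=⊤ → ⊤ (no change)

Fixpoint:
  val[0] = ⊤
  val[1] = ⊤
  val[2] = ⊤
  val[3] = ⊤
  val[4] = 0
  val[5] = ⊤

yes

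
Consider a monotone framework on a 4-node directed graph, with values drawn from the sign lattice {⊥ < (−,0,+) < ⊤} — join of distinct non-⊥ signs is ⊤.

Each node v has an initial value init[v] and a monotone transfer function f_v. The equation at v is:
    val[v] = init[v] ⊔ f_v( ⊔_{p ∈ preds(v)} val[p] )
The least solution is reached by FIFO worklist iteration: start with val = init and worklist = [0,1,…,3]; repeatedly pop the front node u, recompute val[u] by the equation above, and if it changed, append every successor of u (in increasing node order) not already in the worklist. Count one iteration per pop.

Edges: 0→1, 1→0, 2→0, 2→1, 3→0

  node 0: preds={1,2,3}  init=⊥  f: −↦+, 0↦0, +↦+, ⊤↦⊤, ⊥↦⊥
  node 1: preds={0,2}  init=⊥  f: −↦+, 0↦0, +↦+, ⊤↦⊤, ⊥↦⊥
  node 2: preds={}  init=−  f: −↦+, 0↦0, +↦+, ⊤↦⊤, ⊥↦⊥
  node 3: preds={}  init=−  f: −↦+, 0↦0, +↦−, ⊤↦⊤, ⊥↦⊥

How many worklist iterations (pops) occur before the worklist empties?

6

Worklist (6 pops):
  #1 pop 0: in=− → + (was ⊥); enqueue []
  #2 pop 1: in=⊤ → ⊤ (was ⊥); enqueue [0]
  #3 pop 2: in=⊥ → − (no change)
  #4 pop 3: in=⊥ → − (no change)
  #5 pop 0: in=⊤ → ⊤ (was +); enqueue [1]
  #6 pop 1: in=⊤ → ⊤ (no change)

Fixpoint:
  val[0] = ⊤
  val[1] = ⊤
  val[2] = −
  val[3] = −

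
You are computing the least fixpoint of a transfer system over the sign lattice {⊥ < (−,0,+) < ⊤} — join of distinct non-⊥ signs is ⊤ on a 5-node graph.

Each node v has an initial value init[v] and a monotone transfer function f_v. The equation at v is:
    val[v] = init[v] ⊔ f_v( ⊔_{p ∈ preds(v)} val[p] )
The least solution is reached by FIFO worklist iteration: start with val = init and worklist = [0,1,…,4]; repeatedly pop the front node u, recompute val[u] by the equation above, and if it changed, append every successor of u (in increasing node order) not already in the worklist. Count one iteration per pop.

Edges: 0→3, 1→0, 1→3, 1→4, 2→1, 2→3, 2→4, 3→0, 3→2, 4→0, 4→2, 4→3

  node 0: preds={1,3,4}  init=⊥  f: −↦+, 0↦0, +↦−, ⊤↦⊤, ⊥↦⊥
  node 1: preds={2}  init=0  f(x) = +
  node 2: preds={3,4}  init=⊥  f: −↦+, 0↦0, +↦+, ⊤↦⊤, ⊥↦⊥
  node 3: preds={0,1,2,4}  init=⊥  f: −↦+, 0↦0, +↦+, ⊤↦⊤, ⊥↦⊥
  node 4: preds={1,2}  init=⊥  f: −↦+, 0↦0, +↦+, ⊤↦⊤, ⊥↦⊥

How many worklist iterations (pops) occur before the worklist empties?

10

Worklist (10 pops):
  #1 pop 0: in=0 → 0 (was ⊥); enqueue []
  #2 pop 1: in=⊥ → ⊤ (was 0); enqueue [0]
  #3 pop 2: in=⊥ → ⊥ (no change)
  #4 pop 3: in=⊤ → ⊤ (was ⊥); enqueue [2]
  #5 pop 4: in=⊤ → ⊤ (was ⊥); enqueue [3]
  #6 pop 0: in=⊤ → ⊤ (was 0); enqueue []
  #7 pop 2: in=⊤ → ⊤ (was ⊥); enqueue [1,4]
  #8 pop 3: in=⊤ → ⊤ (no change)
  #9 pop 1: in=⊤ → ⊤ (no change)
  #10 pop 4: in=⊤ → ⊤ (no change)

Fixpoint:
  val[0] = ⊤
  val[1] = ⊤
  val[2] = ⊤
  val[3] = ⊤
  val[4] = ⊤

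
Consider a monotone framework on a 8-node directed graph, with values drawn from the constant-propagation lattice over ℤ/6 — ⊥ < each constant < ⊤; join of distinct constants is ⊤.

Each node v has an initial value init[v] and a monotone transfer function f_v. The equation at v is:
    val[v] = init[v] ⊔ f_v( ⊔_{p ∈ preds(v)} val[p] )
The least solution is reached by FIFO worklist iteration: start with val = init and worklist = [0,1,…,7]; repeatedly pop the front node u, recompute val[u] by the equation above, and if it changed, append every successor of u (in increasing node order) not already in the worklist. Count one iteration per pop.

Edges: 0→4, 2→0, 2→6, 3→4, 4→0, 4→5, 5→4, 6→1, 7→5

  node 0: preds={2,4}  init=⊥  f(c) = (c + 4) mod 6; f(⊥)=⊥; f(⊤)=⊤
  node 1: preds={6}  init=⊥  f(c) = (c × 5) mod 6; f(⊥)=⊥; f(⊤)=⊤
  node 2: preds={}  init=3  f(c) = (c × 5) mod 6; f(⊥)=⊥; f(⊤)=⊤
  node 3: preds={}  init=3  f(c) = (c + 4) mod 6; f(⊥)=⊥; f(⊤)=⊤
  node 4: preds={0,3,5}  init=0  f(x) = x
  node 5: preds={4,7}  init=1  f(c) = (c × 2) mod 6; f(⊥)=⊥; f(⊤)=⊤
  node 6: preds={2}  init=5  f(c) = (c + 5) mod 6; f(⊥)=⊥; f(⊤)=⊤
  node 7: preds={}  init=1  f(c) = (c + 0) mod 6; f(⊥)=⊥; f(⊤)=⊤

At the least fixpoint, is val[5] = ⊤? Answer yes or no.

Trace (11 dequeues):
  [1] u=0 | in ⊤ | out ⊤ | prev ⊥ | push {}
  [2] u=1 | in 5 | out 1 | prev ⊥ | push {}
  [3] u=2 | in ⊥ | out 3 | ==
  [4] u=3 | in ⊥ | out 3 | ==
  [5] u=4 | in ⊤ | out ⊤ | prev 0 | push {0}
  [6] u=5 | in ⊤ | out ⊤ | prev 1 | push {4}
  [7] u=6 | in 3 | out ⊤ | prev 5 | push {1}
  [8] u=7 | in ⊥ | out 1 | ==
  [9] u=0 | in ⊤ | out ⊤ | ==
  [10] u=4 | in ⊤ | out ⊤ | ==
  [11] u=1 | in ⊤ | out ⊤ | prev 1 | push {}

Converged values:
  [0] ⊤
  [1] ⊤
  [2] 3
  [3] 3
  [4] ⊤
  [5] ⊤
  [6] ⊤
  [7] 1

yes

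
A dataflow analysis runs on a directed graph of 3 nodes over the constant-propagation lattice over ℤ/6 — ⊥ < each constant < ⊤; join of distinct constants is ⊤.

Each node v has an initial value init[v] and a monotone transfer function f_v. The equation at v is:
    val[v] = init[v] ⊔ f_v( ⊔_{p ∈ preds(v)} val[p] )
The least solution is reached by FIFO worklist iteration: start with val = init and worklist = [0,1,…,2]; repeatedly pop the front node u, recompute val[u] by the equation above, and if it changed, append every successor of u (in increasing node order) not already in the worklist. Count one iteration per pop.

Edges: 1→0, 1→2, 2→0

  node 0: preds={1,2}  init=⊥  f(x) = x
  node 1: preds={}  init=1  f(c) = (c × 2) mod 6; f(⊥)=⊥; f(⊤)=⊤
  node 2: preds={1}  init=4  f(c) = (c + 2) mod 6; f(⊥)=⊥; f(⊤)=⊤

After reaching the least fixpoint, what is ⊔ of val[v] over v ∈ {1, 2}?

⊤

Iteration log — 4 steps:
  step 1. node 0  ⊔preds=⊤  new=⊤  old=⊥  +wl: 
  step 2. node 1  ⊔preds=⊥  new=1  stable
  step 3. node 2  ⊔preds=1  new=⊤  old=4  +wl: 0
  step 4. node 0  ⊔preds=⊤  new=⊤  stable

Least fixpoint reached:
  node 0: ⊤
  node 1: 1
  node 2: ⊤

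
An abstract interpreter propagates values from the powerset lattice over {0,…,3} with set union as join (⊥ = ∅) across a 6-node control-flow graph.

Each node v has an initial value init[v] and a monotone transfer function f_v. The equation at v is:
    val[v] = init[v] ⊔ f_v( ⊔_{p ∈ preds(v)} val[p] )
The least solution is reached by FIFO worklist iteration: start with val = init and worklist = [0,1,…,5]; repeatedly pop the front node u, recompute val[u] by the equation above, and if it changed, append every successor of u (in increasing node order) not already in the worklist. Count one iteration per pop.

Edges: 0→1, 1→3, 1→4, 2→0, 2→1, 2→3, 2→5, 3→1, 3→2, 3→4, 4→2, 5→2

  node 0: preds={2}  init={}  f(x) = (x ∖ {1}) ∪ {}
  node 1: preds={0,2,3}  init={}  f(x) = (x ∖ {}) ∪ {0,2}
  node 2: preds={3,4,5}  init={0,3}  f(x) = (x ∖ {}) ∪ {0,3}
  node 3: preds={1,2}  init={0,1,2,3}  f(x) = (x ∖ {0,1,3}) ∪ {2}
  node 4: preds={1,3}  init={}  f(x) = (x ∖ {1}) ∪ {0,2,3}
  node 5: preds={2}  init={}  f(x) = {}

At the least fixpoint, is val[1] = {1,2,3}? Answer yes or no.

no

Trace (9 dequeues):
  [1] u=0 | in {0,3} | out {0,3} | prev {} | push {}
  [2] u=1 | in {0,1,2,3} | out {0,1,2,3} | prev {} | push {}
  [3] u=2 | in {0,1,2,3} | out {0,1,2,3} | prev {0,3} | push {0,1}
  [4] u=3 | in {0,1,2,3} | out {0,1,2,3} | ==
  [5] u=4 | in {0,1,2,3} | out {0,2,3} | prev {} | push {2}
  [6] u=5 | in {0,1,2,3} | out {} | ==
  [7] u=0 | in {0,1,2,3} | out {0,2,3} | prev {0,3} | push {}
  [8] u=1 | in {0,1,2,3} | out {0,1,2,3} | ==
  [9] u=2 | in {0,1,2,3} | out {0,1,2,3} | ==

Converged values:
  [0] {0,2,3}
  [1] {0,1,2,3}
  [2] {0,1,2,3}
  [3] {0,1,2,3}
  [4] {0,2,3}
  [5] {}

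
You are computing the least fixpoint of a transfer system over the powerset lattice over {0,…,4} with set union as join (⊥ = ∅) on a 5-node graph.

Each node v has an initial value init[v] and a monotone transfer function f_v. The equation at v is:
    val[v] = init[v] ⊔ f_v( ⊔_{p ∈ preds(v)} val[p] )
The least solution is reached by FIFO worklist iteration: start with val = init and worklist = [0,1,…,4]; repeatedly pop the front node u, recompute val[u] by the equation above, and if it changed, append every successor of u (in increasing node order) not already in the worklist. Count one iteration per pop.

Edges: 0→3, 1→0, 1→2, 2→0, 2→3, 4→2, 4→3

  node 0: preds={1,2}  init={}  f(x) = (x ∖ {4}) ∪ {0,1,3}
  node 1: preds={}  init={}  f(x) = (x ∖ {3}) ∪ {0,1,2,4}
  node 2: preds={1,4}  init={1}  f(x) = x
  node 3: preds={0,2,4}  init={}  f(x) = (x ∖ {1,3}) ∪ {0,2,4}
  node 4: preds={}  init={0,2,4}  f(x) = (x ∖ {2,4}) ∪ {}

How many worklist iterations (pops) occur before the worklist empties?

Trace (7 dequeues):
  [1] u=0 | in {1} | out {0,1,3} | prev {} | push {}
  [2] u=1 | in {} | out {0,1,2,4} | prev {} | push {0}
  [3] u=2 | in {0,1,2,4} | out {0,1,2,4} | prev {1} | push {}
  [4] u=3 | in {0,1,2,3,4} | out {0,2,4} | prev {} | push {}
  [5] u=4 | in {} | out {0,2,4} | ==
  [6] u=0 | in {0,1,2,4} | out {0,1,2,3} | prev {0,1,3} | push {3}
  [7] u=3 | in {0,1,2,3,4} | out {0,2,4} | ==

Converged values:
  [0] {0,1,2,3}
  [1] {0,1,2,4}
  [2] {0,1,2,4}
  [3] {0,2,4}
  [4] {0,2,4}

7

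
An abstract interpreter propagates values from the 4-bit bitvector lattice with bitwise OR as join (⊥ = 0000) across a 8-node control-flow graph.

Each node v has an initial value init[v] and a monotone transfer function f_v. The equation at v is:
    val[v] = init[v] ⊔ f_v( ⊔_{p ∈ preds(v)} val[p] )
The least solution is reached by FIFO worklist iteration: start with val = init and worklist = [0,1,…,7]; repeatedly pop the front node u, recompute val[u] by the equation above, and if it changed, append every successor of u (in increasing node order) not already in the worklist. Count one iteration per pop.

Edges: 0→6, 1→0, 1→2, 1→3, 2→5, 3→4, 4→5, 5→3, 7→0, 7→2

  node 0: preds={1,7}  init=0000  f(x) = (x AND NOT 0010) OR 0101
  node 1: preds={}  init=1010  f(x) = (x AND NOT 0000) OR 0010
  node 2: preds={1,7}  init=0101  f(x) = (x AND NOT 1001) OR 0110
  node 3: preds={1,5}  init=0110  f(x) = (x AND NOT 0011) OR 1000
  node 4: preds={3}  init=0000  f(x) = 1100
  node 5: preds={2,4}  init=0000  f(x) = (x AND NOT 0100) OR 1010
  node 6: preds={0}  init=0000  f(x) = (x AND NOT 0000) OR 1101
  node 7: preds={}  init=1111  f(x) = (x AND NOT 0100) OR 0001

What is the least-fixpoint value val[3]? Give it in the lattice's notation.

Worklist (9 pops):
  #1 pop 0: in=1111 → 1101 (was 0000); enqueue []
  #2 pop 1: in=0000 → 1010 (no change)
  #3 pop 2: in=1111 → 0111 (was 0101); enqueue []
  #4 pop 3: in=1010 → 1110 (was 0110); enqueue []
  #5 pop 4: in=1110 → 1100 (was 0000); enqueue []
  #6 pop 5: in=1111 → 1011 (was 0000); enqueue [3]
  #7 pop 6: in=1101 → 1101 (was 0000); enqueue []
  #8 pop 7: in=0000 → 1111 (no change)
  #9 pop 3: in=1011 → 1110 (no change)

Fixpoint:
  val[0] = 1101
  val[1] = 1010
  val[2] = 0111
  val[3] = 1110
  val[4] = 1100
  val[5] = 1011
  val[6] = 1101
  val[7] = 1111

1110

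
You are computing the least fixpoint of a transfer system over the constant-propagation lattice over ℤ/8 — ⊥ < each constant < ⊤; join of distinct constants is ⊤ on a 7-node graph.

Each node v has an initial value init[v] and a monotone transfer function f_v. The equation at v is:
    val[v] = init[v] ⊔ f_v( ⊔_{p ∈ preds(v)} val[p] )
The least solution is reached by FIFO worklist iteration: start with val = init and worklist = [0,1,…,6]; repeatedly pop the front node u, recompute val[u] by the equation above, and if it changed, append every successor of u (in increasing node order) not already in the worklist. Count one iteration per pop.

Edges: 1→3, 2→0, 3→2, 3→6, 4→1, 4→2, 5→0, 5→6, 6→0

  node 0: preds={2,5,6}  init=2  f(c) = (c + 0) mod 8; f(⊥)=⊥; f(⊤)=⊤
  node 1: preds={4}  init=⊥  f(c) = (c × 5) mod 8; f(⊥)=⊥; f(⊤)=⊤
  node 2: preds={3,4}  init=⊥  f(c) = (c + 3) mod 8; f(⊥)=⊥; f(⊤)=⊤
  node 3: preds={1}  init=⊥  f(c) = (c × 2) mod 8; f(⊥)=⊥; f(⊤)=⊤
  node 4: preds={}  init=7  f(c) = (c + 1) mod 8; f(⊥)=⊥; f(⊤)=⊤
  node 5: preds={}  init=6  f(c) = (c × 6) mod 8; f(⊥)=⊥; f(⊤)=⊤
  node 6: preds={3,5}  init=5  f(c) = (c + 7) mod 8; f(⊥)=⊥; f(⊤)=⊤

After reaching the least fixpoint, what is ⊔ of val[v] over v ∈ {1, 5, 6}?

Worklist (10 pops):
  #1 pop 0: in=⊤ → ⊤ (was 2); enqueue []
  #2 pop 1: in=7 → 3 (was ⊥); enqueue []
  #3 pop 2: in=7 → 2 (was ⊥); enqueue [0]
  #4 pop 3: in=3 → 6 (was ⊥); enqueue [2]
  #5 pop 4: in=⊥ → 7 (no change)
  #6 pop 5: in=⊥ → 6 (no change)
  #7 pop 6: in=6 → 5 (no change)
  #8 pop 0: in=⊤ → ⊤ (no change)
  #9 pop 2: in=⊤ → ⊤ (was 2); enqueue [0]
  #10 pop 0: in=⊤ → ⊤ (no change)

Fixpoint:
  val[0] = ⊤
  val[1] = 3
  val[2] = ⊤
  val[3] = 6
  val[4] = 7
  val[5] = 6
  val[6] = 5

⊤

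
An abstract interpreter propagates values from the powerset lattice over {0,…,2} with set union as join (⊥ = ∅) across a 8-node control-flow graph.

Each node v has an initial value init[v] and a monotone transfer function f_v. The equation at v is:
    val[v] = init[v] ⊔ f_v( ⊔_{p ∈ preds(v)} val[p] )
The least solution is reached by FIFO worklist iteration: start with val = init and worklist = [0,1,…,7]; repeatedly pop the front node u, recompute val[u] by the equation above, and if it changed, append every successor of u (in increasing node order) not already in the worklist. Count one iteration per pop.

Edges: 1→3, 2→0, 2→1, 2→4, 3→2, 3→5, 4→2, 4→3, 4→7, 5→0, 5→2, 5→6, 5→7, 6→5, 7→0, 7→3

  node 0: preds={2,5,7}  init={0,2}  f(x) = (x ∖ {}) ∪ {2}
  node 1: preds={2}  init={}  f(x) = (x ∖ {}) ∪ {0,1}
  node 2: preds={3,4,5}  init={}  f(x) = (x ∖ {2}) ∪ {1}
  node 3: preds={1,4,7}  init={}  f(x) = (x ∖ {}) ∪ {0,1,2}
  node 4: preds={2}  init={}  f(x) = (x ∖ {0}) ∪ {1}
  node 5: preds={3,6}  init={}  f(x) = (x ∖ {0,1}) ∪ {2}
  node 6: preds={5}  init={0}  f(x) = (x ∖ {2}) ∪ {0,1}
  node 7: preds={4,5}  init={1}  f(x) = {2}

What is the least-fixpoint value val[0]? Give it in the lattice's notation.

Trace (16 dequeues):
  [1] u=0 | in {1} | out {0,1,2} | prev {0,2} | push {}
  [2] u=1 | in {} | out {0,1} | prev {} | push {}
  [3] u=2 | in {} | out {1} | prev {} | push {0,1}
  [4] u=3 | in {0,1} | out {0,1,2} | prev {} | push {2}
  [5] u=4 | in {1} | out {1} | prev {} | push {3}
  [6] u=5 | in {0,1,2} | out {2} | prev {} | push {}
  [7] u=6 | in {2} | out {0,1} | prev {0} | push {5}
  [8] u=7 | in {1,2} | out {1,2} | prev {1} | push {}
  [9] u=0 | in {1,2} | out {0,1,2} | ==
  [10] u=1 | in {1} | out {0,1} | ==
  [11] u=2 | in {0,1,2} | out {0,1} | prev {1} | push {0,1,4}
  [12] u=3 | in {0,1,2} | out {0,1,2} | ==
  [13] u=5 | in {0,1,2} | out {2} | ==
  [14] u=0 | in {0,1,2} | out {0,1,2} | ==
  [15] u=1 | in {0,1} | out {0,1} | ==
  [16] u=4 | in {0,1} | out {1} | ==

Converged values:
  [0] {0,1,2}
  [1] {0,1}
  [2] {0,1}
  [3] {0,1,2}
  [4] {1}
  [5] {2}
  [6] {0,1}
  [7] {1,2}

{0,1,2}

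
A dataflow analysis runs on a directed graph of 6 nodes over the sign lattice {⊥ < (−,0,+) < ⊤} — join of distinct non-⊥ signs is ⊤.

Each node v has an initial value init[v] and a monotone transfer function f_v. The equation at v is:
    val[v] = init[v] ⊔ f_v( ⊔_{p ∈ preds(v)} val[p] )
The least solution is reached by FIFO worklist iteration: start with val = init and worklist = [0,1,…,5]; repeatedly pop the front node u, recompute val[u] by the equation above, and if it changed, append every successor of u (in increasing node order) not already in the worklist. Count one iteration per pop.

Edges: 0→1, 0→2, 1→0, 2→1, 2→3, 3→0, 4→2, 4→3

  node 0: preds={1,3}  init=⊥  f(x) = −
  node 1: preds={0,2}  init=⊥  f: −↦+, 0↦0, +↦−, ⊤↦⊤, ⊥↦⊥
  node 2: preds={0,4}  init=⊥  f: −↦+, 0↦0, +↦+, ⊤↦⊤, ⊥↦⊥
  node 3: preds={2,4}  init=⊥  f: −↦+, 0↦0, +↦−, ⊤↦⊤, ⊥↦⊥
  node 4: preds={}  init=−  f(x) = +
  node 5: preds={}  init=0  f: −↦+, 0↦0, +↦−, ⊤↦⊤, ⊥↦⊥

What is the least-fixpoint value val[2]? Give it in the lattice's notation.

⊤

Trace (12 dequeues):
  [1] u=0 | in ⊥ | out − | prev ⊥ | push {}
  [2] u=1 | in − | out + | prev ⊥ | push {0}
  [3] u=2 | in − | out + | prev ⊥ | push {1}
  [4] u=3 | in ⊤ | out ⊤ | prev ⊥ | push {}
  [5] u=4 | in ⊥ | out ⊤ | prev − | push {2,3}
  [6] u=5 | in ⊥ | out 0 | ==
  [7] u=0 | in ⊤ | out − | ==
  [8] u=1 | in ⊤ | out ⊤ | prev + | push {0}
  [9] u=2 | in ⊤ | out ⊤ | prev + | push {1}
  [10] u=3 | in ⊤ | out ⊤ | ==
  [11] u=0 | in ⊤ | out − | ==
  [12] u=1 | in ⊤ | out ⊤ | ==

Converged values:
  [0] −
  [1] ⊤
  [2] ⊤
  [3] ⊤
  [4] ⊤
  [5] 0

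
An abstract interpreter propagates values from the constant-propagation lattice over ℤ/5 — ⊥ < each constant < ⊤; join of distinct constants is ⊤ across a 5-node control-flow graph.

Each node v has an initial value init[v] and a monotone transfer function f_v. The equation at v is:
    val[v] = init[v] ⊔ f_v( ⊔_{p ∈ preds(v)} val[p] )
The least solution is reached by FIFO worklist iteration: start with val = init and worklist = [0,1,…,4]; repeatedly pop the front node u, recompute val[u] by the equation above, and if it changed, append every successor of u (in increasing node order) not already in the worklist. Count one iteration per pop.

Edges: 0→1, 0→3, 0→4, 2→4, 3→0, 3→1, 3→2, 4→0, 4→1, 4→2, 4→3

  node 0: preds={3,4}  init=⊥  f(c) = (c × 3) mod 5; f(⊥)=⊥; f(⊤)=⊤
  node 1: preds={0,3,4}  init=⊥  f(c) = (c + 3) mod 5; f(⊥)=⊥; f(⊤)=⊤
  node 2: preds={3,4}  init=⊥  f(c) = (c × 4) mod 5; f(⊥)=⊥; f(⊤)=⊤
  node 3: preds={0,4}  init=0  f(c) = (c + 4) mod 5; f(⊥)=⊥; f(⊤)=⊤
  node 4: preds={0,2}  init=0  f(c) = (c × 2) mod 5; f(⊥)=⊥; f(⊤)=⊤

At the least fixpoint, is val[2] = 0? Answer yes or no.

no

Trace (14 dequeues):
  [1] u=0 | in 0 | out 0 | prev ⊥ | push {}
  [2] u=1 | in 0 | out 3 | prev ⊥ | push {}
  [3] u=2 | in 0 | out 0 | prev ⊥ | push {}
  [4] u=3 | in 0 | out ⊤ | prev 0 | push {0,1,2}
  [5] u=4 | in 0 | out 0 | ==
  [6] u=0 | in ⊤ | out ⊤ | prev 0 | push {3,4}
  [7] u=1 | in ⊤ | out ⊤ | prev 3 | push {}
  [8] u=2 | in ⊤ | out ⊤ | prev 0 | push {}
  [9] u=3 | in ⊤ | out ⊤ | ==
  [10] u=4 | in ⊤ | out ⊤ | prev 0 | push {0,1,2,3}
  [11] u=0 | in ⊤ | out ⊤ | ==
  [12] u=1 | in ⊤ | out ⊤ | ==
  [13] u=2 | in ⊤ | out ⊤ | ==
  [14] u=3 | in ⊤ | out ⊤ | ==

Converged values:
  [0] ⊤
  [1] ⊤
  [2] ⊤
  [3] ⊤
  [4] ⊤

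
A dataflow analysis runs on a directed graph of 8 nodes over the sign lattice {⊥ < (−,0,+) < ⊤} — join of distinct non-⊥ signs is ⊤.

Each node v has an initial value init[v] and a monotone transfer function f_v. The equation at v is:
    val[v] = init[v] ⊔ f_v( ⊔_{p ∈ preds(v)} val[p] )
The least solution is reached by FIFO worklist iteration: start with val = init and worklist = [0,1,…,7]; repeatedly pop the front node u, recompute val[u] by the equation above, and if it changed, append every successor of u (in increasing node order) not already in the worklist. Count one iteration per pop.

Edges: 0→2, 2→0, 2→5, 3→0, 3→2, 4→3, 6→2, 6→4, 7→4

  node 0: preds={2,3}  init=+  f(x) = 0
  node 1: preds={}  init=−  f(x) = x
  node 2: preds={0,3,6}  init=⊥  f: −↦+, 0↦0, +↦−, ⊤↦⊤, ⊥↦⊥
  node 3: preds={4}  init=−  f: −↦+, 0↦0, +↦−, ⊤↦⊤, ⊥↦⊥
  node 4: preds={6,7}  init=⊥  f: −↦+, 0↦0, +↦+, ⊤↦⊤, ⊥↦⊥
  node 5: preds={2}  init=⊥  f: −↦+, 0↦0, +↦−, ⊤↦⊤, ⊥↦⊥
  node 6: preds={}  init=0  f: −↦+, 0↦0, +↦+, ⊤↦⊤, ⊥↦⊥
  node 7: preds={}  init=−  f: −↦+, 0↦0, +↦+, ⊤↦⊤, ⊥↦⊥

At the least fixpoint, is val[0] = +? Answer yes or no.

Iteration log — 12 steps:
  step 1. node 0  ⊔preds=−  new=⊤  old=+  +wl: 
  step 2. node 1  ⊔preds=⊥  new=−  stable
  step 3. node 2  ⊔preds=⊤  new=⊤  old=⊥  +wl: 0
  step 4. node 3  ⊔preds=⊥  new=−  stable
  step 5. node 4  ⊔preds=⊤  new=⊤  old=⊥  +wl: 3
  step 6. node 5  ⊔preds=⊤  new=⊤  old=⊥  +wl: 
  step 7. node 6  ⊔preds=⊥  new=0  stable
  step 8. node 7  ⊔preds=⊥  new=−  stable
  step 9. node 0  ⊔preds=⊤  new=⊤  stable
  step 10. node 3  ⊔preds=⊤  new=⊤  old=−  +wl: 0,2
  step 11. node 0  ⊔preds=⊤  new=⊤  stable
  step 12. node 2  ⊔preds=⊤  new=⊤  stable

Least fixpoint reached:
  node 0: ⊤
  node 1: −
  node 2: ⊤
  node 3: ⊤
  node 4: ⊤
  node 5: ⊤
  node 6: 0
  node 7: −

no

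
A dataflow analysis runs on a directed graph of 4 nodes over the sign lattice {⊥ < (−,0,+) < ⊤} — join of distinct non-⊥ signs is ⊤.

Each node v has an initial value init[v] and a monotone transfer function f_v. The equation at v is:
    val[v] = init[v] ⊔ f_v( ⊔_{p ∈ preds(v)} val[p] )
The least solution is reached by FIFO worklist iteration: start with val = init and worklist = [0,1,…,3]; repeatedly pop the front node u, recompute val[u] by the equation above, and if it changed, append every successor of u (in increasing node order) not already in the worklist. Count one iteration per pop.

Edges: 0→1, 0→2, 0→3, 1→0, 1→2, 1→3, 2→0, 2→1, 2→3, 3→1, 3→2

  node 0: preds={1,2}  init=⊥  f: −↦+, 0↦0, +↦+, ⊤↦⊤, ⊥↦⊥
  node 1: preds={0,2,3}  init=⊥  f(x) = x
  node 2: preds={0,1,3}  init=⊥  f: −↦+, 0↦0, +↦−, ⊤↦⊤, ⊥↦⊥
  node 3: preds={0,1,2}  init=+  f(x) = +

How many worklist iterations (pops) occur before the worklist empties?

Iteration log — 10 steps:
  step 1. node 0  ⊔preds=⊥  new=⊥  stable
  step 2. node 1  ⊔preds=+  new=+  old=⊥  +wl: 0
  step 3. node 2  ⊔preds=+  new=−  old=⊥  +wl: 1
  step 4. node 3  ⊔preds=⊤  new=+  stable
  step 5. node 0  ⊔preds=⊤  new=⊤  old=⊥  +wl: 2,3
  step 6. node 1  ⊔preds=⊤  new=⊤  old=+  +wl: 0
  step 7. node 2  ⊔preds=⊤  new=⊤  old=−  +wl: 1
  step 8. node 3  ⊔preds=⊤  new=+  stable
  step 9. node 0  ⊔preds=⊤  new=⊤  stable
  step 10. node 1  ⊔preds=⊤  new=⊤  stable

Least fixpoint reached:
  node 0: ⊤
  node 1: ⊤
  node 2: ⊤
  node 3: +

10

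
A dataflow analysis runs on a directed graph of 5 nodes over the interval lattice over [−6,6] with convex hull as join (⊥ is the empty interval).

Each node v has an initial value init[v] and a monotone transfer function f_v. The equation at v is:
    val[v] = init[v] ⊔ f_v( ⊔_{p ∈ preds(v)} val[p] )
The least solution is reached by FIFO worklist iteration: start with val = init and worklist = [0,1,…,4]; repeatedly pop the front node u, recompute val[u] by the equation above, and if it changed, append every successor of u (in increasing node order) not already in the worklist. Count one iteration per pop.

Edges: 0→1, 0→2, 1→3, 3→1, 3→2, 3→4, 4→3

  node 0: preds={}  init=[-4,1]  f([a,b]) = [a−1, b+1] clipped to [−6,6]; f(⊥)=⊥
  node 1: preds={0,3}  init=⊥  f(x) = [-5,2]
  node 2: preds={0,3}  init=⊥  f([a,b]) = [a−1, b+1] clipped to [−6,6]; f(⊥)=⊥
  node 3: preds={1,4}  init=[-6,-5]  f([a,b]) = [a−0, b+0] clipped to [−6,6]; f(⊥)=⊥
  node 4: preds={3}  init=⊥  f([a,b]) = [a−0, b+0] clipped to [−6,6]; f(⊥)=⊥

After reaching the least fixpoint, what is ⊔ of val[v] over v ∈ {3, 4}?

Worklist (8 pops):
  #1 pop 0: in=⊥ → [-4,1] (no change)
  #2 pop 1: in=[-6,1] → [-5,2] (was ⊥); enqueue []
  #3 pop 2: in=[-6,1] → [-6,2] (was ⊥); enqueue []
  #4 pop 3: in=[-5,2] → [-6,2] (was [-6,-5]); enqueue [1,2]
  #5 pop 4: in=[-6,2] → [-6,2] (was ⊥); enqueue [3]
  #6 pop 1: in=[-6,2] → [-5,2] (no change)
  #7 pop 2: in=[-6,2] → [-6,3] (was [-6,2]); enqueue []
  #8 pop 3: in=[-6,2] → [-6,2] (no change)

Fixpoint:
  val[0] = [-4,1]
  val[1] = [-5,2]
  val[2] = [-6,3]
  val[3] = [-6,2]
  val[4] = [-6,2]

[-6,2]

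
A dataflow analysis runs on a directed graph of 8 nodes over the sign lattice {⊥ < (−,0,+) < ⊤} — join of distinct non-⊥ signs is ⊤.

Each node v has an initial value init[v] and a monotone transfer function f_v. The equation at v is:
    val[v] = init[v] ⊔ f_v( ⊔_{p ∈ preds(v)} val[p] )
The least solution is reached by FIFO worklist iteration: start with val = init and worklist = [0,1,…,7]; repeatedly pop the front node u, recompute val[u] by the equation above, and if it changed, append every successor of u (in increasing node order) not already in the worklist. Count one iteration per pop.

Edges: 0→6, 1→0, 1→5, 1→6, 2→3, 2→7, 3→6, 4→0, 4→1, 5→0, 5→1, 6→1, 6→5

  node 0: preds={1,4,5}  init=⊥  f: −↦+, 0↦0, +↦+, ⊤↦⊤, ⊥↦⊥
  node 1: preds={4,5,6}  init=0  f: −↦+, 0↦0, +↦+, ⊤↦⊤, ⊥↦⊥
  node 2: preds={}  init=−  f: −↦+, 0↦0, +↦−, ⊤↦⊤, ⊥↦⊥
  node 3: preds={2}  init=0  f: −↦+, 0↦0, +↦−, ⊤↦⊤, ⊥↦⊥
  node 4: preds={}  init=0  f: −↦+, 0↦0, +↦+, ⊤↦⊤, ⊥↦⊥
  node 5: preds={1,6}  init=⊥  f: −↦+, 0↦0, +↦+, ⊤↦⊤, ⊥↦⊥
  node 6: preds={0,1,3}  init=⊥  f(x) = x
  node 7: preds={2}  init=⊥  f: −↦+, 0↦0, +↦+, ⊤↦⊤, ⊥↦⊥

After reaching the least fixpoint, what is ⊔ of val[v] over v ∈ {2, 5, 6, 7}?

⊤

Worklist (14 pops):
  #1 pop 0: in=0 → 0 (was ⊥); enqueue []
  #2 pop 1: in=0 → 0 (no change)
  #3 pop 2: in=⊥ → − (no change)
  #4 pop 3: in=− → ⊤ (was 0); enqueue []
  #5 pop 4: in=⊥ → 0 (no change)
  #6 pop 5: in=0 → 0 (was ⊥); enqueue [0,1]
  #7 pop 6: in=⊤ → ⊤ (was ⊥); enqueue [5]
  #8 pop 7: in=− → + (was ⊥); enqueue []
  #9 pop 0: in=0 → 0 (no change)
  #10 pop 1: in=⊤ → ⊤ (was 0); enqueue [0,6]
  #11 pop 5: in=⊤ → ⊤ (was 0); enqueue [1]
  #12 pop 0: in=⊤ → ⊤ (was 0); enqueue []
  #13 pop 6: in=⊤ → ⊤ (no change)
  #14 pop 1: in=⊤ → ⊤ (no change)

Fixpoint:
  val[0] = ⊤
  val[1] = ⊤
  val[2] = −
  val[3] = ⊤
  val[4] = 0
  val[5] = ⊤
  val[6] = ⊤
  val[7] = +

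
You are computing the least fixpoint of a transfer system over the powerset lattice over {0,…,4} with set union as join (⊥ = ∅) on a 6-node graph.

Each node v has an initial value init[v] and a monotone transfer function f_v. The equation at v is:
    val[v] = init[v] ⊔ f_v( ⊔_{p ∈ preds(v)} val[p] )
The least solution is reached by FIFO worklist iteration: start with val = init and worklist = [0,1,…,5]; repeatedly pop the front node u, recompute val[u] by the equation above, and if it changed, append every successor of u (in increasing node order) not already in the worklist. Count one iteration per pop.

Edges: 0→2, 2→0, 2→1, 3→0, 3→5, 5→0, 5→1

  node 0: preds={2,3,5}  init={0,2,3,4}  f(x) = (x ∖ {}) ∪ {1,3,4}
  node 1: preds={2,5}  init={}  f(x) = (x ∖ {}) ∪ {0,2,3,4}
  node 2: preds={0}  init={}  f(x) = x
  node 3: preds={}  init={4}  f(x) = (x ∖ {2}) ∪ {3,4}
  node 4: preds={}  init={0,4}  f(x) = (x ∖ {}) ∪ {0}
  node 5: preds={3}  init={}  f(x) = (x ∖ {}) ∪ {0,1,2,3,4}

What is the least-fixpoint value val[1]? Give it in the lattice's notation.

Iteration log — 8 steps:
  step 1. node 0  ⊔preds={4}  new={0,1,2,3,4}  old={0,2,3,4}  +wl: 
  step 2. node 1  ⊔preds={}  new={0,2,3,4}  old={}  +wl: 
  step 3. node 2  ⊔preds={0,1,2,3,4}  new={0,1,2,3,4}  old={}  +wl: 0,1
  step 4. node 3  ⊔preds={}  new={3,4}  old={4}  +wl: 
  step 5. node 4  ⊔preds={}  new={0,4}  stable
  step 6. node 5  ⊔preds={3,4}  new={0,1,2,3,4}  old={}  +wl: 
  step 7. node 0  ⊔preds={0,1,2,3,4}  new={0,1,2,3,4}  stable
  step 8. node 1  ⊔preds={0,1,2,3,4}  new={0,1,2,3,4}  old={0,2,3,4}  +wl: 

Least fixpoint reached:
  node 0: {0,1,2,3,4}
  node 1: {0,1,2,3,4}
  node 2: {0,1,2,3,4}
  node 3: {3,4}
  node 4: {0,4}
  node 5: {0,1,2,3,4}

{0,1,2,3,4}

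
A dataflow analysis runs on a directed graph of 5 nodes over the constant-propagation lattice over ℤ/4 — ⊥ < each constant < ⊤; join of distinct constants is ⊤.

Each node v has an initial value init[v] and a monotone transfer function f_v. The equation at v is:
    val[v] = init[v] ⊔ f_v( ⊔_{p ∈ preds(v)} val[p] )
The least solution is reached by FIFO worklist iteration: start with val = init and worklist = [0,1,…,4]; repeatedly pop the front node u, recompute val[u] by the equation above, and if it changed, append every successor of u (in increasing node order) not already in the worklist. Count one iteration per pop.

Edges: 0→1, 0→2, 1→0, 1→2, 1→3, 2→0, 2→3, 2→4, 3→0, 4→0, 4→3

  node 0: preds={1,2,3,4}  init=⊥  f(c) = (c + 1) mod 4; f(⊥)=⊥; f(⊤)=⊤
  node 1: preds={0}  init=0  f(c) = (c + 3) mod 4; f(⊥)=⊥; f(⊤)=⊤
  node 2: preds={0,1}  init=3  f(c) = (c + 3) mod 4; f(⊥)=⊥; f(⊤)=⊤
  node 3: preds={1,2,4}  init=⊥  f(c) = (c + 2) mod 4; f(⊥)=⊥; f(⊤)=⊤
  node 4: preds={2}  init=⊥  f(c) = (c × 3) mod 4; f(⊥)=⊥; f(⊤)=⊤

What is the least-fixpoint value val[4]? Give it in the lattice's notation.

Worklist (7 pops):
  #1 pop 0: in=⊤ → ⊤ (was ⊥); enqueue []
  #2 pop 1: in=⊤ → ⊤ (was 0); enqueue [0]
  #3 pop 2: in=⊤ → ⊤ (was 3); enqueue []
  #4 pop 3: in=⊤ → ⊤ (was ⊥); enqueue []
  #5 pop 4: in=⊤ → ⊤ (was ⊥); enqueue [3]
  #6 pop 0: in=⊤ → ⊤ (no change)
  #7 pop 3: in=⊤ → ⊤ (no change)

Fixpoint:
  val[0] = ⊤
  val[1] = ⊤
  val[2] = ⊤
  val[3] = ⊤
  val[4] = ⊤

⊤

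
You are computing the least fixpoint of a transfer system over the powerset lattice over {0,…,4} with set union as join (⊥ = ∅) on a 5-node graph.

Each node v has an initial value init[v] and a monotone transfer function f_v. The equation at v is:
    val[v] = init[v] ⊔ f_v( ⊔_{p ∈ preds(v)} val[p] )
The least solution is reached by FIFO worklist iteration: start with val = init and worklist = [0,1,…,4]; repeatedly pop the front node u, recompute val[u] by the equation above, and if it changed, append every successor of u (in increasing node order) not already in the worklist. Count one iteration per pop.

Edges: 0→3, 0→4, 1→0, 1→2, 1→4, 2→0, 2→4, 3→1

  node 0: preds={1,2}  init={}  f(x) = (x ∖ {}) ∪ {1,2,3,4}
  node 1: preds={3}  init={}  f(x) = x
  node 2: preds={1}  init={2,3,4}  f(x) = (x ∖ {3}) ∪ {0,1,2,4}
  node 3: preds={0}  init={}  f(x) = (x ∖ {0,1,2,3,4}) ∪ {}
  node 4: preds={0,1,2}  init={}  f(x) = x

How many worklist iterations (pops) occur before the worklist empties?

Trace (8 dequeues):
  [1] u=0 | in {2,3,4} | out {1,2,3,4} | prev {} | push {}
  [2] u=1 | in {} | out {} | ==
  [3] u=2 | in {} | out {0,1,2,3,4} | prev {2,3,4} | push {0}
  [4] u=3 | in {1,2,3,4} | out {} | ==
  [5] u=4 | in {0,1,2,3,4} | out {0,1,2,3,4} | prev {} | push {}
  [6] u=0 | in {0,1,2,3,4} | out {0,1,2,3,4} | prev {1,2,3,4} | push {3,4}
  [7] u=3 | in {0,1,2,3,4} | out {} | ==
  [8] u=4 | in {0,1,2,3,4} | out {0,1,2,3,4} | ==

Converged values:
  [0] {0,1,2,3,4}
  [1] {}
  [2] {0,1,2,3,4}
  [3] {}
  [4] {0,1,2,3,4}

8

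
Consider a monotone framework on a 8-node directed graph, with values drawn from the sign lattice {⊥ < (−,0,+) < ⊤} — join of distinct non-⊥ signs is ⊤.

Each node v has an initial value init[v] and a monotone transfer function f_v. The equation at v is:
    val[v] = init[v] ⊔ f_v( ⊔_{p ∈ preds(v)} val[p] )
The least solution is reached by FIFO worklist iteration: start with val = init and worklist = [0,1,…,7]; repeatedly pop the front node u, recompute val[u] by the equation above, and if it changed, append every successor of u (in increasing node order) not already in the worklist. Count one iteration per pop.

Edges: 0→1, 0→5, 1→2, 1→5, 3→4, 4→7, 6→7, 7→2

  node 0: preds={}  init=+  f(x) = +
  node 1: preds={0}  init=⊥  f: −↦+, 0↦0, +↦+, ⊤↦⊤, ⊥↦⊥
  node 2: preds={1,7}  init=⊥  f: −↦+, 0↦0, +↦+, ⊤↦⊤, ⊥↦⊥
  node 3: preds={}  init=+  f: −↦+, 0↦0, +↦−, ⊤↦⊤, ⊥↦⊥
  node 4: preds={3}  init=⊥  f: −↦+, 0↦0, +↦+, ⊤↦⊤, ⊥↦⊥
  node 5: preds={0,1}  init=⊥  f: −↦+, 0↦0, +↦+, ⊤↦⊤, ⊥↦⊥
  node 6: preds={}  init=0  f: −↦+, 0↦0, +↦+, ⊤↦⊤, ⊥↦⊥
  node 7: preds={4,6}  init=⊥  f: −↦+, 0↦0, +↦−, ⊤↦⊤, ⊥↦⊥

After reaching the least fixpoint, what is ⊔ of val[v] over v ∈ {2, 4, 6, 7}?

Iteration log — 9 steps:
  step 1. node 0  ⊔preds=⊥  new=+  stable
  step 2. node 1  ⊔preds=+  new=+  old=⊥  +wl: 
  step 3. node 2  ⊔preds=+  new=+  old=⊥  +wl: 
  step 4. node 3  ⊔preds=⊥  new=+  stable
  step 5. node 4  ⊔preds=+  new=+  old=⊥  +wl: 
  step 6. node 5  ⊔preds=+  new=+  old=⊥  +wl: 
  step 7. node 6  ⊔preds=⊥  new=0  stable
  step 8. node 7  ⊔preds=⊤  new=⊤  old=⊥  +wl: 2
  step 9. node 2  ⊔preds=⊤  new=⊤  old=+  +wl: 

Least fixpoint reached:
  node 0: +
  node 1: +
  node 2: ⊤
  node 3: +
  node 4: +
  node 5: +
  node 6: 0
  node 7: ⊤

⊤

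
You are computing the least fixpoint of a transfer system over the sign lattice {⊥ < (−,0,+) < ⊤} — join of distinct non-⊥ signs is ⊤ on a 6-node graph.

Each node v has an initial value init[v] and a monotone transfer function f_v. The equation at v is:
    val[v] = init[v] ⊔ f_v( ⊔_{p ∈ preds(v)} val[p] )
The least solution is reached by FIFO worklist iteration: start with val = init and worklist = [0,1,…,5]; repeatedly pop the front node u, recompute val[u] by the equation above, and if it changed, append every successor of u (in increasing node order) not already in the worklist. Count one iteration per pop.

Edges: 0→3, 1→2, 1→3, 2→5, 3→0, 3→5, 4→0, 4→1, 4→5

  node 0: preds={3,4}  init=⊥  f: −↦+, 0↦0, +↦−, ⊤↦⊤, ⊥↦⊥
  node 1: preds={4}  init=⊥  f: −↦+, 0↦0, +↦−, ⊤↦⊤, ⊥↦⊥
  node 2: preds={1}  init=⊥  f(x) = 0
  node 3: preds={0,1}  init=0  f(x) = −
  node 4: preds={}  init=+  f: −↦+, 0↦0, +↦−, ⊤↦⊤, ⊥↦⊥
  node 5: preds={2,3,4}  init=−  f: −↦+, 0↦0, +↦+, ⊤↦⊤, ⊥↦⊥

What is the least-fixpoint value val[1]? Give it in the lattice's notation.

Trace (7 dequeues):
  [1] u=0 | in ⊤ | out ⊤ | prev ⊥ | push {}
  [2] u=1 | in + | out − | prev ⊥ | push {}
  [3] u=2 | in − | out 0 | prev ⊥ | push {}
  [4] u=3 | in ⊤ | out ⊤ | prev 0 | push {0}
  [5] u=4 | in ⊥ | out + | ==
  [6] u=5 | in ⊤ | out ⊤ | prev − | push {}
  [7] u=0 | in ⊤ | out ⊤ | ==

Converged values:
  [0] ⊤
  [1] −
  [2] 0
  [3] ⊤
  [4] +
  [5] ⊤

−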